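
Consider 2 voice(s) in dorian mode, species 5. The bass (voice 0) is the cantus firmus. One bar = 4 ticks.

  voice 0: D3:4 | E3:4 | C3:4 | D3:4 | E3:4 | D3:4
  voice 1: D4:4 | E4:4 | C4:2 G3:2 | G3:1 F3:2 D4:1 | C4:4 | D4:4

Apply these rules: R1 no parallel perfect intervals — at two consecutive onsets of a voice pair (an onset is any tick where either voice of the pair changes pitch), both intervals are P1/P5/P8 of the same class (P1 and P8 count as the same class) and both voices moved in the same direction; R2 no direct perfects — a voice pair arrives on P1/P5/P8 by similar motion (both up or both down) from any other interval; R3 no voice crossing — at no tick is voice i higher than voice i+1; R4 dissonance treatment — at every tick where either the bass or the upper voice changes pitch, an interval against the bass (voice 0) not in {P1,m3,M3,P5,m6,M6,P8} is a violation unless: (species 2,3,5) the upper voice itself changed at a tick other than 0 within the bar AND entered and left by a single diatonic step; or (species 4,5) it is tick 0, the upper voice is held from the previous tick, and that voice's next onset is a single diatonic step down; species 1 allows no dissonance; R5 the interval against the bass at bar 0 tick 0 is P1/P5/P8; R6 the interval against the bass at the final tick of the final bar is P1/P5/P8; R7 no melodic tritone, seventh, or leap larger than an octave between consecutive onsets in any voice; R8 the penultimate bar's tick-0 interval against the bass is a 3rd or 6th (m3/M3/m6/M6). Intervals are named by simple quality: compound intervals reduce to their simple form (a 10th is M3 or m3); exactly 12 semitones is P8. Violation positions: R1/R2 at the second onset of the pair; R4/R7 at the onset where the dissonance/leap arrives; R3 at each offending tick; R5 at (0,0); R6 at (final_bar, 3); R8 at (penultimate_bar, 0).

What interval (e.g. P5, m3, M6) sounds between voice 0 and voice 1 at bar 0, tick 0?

P8

voice 0=D3 voice 1=D4 -> P8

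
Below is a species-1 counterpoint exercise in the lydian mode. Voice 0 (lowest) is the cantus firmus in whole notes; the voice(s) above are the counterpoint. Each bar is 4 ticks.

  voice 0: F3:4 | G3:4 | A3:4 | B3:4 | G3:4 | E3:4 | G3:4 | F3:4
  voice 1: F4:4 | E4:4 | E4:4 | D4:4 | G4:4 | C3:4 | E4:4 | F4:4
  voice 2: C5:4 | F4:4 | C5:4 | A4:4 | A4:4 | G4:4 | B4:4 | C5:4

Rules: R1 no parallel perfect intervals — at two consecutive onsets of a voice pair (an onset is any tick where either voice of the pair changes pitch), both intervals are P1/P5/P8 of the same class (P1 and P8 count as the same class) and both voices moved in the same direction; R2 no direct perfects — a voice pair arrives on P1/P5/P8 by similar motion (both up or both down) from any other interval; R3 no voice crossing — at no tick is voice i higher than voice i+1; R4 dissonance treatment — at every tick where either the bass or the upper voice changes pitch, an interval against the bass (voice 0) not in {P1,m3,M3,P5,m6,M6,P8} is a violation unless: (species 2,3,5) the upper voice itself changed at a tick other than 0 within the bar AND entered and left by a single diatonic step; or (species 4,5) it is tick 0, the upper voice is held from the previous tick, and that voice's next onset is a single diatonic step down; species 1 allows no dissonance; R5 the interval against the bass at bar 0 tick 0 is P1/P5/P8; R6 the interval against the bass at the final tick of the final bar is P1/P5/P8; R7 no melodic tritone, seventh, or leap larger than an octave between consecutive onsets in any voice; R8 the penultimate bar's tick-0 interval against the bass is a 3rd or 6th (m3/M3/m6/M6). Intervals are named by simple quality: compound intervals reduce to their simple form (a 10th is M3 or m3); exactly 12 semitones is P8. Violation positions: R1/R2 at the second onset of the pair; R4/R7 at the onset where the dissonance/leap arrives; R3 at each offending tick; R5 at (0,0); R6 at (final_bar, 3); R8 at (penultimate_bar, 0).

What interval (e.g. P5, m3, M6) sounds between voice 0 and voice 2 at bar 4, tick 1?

voice 0=G3 voice 2=A4 -> M2

M2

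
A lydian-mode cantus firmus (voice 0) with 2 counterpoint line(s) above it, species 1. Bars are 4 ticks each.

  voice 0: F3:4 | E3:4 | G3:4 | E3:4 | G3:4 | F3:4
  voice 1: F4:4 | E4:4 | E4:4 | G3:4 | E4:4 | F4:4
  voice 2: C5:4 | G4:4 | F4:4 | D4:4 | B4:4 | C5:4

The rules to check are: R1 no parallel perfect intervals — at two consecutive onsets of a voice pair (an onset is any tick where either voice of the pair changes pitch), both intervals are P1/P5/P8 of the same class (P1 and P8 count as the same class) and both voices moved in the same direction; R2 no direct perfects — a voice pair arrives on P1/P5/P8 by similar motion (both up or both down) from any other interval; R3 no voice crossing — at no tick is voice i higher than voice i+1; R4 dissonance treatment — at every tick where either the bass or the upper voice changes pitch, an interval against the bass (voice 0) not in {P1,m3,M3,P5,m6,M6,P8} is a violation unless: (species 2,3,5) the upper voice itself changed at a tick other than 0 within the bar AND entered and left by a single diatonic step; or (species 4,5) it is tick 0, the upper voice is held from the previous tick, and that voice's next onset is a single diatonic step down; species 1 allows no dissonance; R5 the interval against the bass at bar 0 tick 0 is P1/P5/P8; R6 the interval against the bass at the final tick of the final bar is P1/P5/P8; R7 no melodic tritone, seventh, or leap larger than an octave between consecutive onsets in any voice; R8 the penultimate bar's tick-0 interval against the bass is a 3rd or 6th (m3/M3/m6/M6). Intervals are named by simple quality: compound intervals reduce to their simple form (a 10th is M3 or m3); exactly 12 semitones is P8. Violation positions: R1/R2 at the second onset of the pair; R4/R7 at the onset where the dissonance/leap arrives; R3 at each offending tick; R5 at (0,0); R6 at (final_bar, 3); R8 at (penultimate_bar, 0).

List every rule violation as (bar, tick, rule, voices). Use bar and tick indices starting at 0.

(1, 0, R1, (0, 1))
(2, 0, R4, (0, 2))
(3, 0, R2, (1, 2))
(3, 0, R4, (0, 2))
(4, 0, R1, (1, 2))
(5, 0, R1, (1, 2))

bar 0: v0=F3 v1=F4 v2=C5 downbeat P5
bar 1: v0=E3 v1=E4 v2=G4 downbeat m3
bar 2: v0=G3 v1=E4 v2=F4 downbeat m7
bar 3: v0=E3 v1=G3 v2=D4 downbeat m7
bar 4: v0=G3 v1=E4 v2=B4 downbeat M3
bar 5: v0=F3 v1=F4 v2=C5 downbeat P5
  -> R1 @ bar 1 tick 0 v(0, 1): F3/F4 P8 -> E3/E4 P8 similar
  -> R4 @ bar 2 tick 0 v(0, 2): G3/F4 m7 untreated
  -> R2 @ bar 3 tick 0 v(1, 2): E4/F4 m2 -> G3/D4 P5 similar
  -> R4 @ bar 3 tick 0 v(0, 2): E3/D4 m7 untreated
  -> R1 @ bar 4 tick 0 v(1, 2): G3/D4 P5 -> E4/B4 P5 similar
  -> R1 @ bar 5 tick 0 v(1, 2): E4/B4 P5 -> F4/C5 P5 similar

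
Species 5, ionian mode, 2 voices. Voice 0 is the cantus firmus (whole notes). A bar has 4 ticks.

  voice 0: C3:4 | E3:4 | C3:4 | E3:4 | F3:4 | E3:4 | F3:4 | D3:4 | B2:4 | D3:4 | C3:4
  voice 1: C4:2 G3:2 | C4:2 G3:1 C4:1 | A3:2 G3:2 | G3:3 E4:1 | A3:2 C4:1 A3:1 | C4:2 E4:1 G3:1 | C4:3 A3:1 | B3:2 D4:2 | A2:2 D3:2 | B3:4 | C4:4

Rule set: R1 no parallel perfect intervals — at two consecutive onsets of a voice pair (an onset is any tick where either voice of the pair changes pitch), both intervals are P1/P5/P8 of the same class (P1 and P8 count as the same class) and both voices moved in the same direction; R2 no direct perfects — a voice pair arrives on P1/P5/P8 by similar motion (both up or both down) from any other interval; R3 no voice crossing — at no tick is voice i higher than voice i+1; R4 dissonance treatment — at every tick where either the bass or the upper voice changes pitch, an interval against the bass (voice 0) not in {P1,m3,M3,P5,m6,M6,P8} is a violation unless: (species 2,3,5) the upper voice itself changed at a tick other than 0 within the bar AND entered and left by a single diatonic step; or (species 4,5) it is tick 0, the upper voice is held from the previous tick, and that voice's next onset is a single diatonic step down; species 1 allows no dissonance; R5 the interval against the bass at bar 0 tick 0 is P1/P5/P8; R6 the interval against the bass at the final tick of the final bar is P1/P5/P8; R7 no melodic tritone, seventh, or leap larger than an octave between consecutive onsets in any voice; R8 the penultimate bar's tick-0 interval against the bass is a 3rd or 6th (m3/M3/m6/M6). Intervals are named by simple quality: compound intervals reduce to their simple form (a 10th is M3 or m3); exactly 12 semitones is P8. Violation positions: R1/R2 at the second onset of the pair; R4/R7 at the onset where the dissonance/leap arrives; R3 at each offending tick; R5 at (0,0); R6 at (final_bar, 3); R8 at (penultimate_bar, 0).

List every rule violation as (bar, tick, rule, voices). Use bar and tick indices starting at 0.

(6, 0, R2, (0, 1))
(8, 0, R3, (0, 1))
(8, 0, R4, (0, 1))
(8, 0, R7, (1,))
(8, 1, R3, (0, 1))

bar 0: v0=C3 v1=C4 downbeat P8
bar 1: v0=E3 v1=C4 downbeat m6
bar 2: v0=C3 v1=A3 downbeat M6
bar 3: v0=E3 v1=G3 downbeat m3
bar 4: v0=F3 v1=A3 downbeat M3
bar 5: v0=E3 v1=C4 downbeat m6
bar 6: v0=F3 v1=C4 downbeat P5
bar 7: v0=D3 v1=B3 downbeat M6
bar 8: v0=B2 v1=A2 downbeat M2
bar 9: v0=D3 v1=B3 downbeat M6
bar 10: v0=C3 v1=C4 downbeat P8
  -> R2 @ bar 6 tick 0 v(0, 1): E3/G3 m3 -> F3/C4 P5 similar
  -> R3 @ bar 8 tick 0 v(0, 1): B2 above A2
  -> R4 @ bar 8 tick 0 v(0, 1): B2/A2 M2 untreated
  -> R7 @ bar 8 tick 0 v(1,): D4->A2 leap 17st
  -> R3 @ bar 8 tick 1 v(0, 1): B2 above A2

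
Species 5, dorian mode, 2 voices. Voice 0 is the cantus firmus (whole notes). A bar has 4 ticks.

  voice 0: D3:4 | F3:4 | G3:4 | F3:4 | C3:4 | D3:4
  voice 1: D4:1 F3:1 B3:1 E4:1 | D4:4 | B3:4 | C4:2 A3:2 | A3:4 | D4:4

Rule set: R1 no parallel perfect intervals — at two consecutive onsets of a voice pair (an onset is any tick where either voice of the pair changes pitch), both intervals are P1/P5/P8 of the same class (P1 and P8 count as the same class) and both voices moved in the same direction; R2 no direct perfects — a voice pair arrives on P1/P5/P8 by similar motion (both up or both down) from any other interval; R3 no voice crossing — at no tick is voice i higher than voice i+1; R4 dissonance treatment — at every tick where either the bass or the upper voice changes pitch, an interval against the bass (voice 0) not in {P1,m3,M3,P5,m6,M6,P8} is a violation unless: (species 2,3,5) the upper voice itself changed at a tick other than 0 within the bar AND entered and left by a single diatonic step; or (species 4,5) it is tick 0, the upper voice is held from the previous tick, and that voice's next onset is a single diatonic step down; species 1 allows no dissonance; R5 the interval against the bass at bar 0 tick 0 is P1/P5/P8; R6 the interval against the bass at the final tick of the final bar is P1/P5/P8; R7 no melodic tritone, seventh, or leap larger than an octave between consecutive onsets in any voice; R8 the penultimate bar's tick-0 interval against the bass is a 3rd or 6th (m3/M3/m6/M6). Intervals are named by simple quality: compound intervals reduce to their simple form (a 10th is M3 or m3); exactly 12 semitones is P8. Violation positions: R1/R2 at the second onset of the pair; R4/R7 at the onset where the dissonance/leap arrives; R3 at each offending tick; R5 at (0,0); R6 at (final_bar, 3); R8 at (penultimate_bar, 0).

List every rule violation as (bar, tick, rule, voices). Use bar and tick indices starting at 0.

bar 0: v0=D3 v1=D4 downbeat P8
bar 1: v0=F3 v1=D4 downbeat M6
bar 2: v0=G3 v1=B3 downbeat M3
bar 3: v0=F3 v1=C4 downbeat P5
bar 4: v0=C3 v1=A3 downbeat M6
bar 5: v0=D3 v1=D4 downbeat P8
  -> R7 @ bar 0 tick 2 v(1,): F3->B3 leap 6st
  -> R4 @ bar 0 tick 3 v(0, 1): D3/E4 M2 untreated
  -> R2 @ bar 5 tick 0 v(0, 1): C3/A3 M6 -> D3/D4 P8 similar

(0, 2, R7, (1,))
(0, 3, R4, (0, 1))
(5, 0, R2, (0, 1))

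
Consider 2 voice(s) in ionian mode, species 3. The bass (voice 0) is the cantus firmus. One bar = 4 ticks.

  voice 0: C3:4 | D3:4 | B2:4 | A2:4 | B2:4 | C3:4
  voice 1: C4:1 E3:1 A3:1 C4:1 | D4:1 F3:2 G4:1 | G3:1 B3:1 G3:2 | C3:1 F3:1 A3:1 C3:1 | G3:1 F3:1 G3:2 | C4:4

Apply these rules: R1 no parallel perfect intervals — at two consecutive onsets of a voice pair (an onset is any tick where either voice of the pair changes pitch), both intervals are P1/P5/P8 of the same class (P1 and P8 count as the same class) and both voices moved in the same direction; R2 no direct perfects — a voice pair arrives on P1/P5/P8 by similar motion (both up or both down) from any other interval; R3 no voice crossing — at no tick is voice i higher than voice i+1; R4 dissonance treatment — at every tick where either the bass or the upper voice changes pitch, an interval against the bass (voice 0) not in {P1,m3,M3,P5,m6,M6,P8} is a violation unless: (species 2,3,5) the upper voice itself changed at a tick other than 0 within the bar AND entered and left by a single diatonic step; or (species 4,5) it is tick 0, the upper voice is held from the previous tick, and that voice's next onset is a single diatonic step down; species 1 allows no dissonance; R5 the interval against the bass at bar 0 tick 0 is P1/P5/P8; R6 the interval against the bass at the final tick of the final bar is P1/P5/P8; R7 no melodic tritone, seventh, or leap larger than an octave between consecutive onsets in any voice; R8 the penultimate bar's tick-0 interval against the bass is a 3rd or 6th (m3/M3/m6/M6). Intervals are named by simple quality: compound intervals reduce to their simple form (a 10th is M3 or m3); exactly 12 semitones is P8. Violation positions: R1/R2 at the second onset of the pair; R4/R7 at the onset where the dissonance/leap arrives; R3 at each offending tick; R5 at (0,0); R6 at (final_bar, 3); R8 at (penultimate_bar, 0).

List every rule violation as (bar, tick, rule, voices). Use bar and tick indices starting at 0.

(1, 0, R1, (0, 1))
(1, 3, R4, (0, 1))
(1, 3, R7, (1,))
(5, 0, R2, (0, 1))

bar 0: v0=C3 v1=C4 downbeat P8
bar 1: v0=D3 v1=D4 downbeat P8
bar 2: v0=B2 v1=G3 downbeat m6
bar 3: v0=A2 v1=C3 downbeat m3
bar 4: v0=B2 v1=G3 downbeat m6
bar 5: v0=C3 v1=C4 downbeat P8
  -> R1 @ bar 1 tick 0 v(0, 1): C3/C4 P8 -> D3/D4 P8 similar
  -> R4 @ bar 1 tick 3 v(0, 1): D3/G4 P4 untreated
  -> R7 @ bar 1 tick 3 v(1,): F3->G4 leap 14st
  -> R2 @ bar 5 tick 0 v(0, 1): B2/G3 m6 -> C3/C4 P8 similar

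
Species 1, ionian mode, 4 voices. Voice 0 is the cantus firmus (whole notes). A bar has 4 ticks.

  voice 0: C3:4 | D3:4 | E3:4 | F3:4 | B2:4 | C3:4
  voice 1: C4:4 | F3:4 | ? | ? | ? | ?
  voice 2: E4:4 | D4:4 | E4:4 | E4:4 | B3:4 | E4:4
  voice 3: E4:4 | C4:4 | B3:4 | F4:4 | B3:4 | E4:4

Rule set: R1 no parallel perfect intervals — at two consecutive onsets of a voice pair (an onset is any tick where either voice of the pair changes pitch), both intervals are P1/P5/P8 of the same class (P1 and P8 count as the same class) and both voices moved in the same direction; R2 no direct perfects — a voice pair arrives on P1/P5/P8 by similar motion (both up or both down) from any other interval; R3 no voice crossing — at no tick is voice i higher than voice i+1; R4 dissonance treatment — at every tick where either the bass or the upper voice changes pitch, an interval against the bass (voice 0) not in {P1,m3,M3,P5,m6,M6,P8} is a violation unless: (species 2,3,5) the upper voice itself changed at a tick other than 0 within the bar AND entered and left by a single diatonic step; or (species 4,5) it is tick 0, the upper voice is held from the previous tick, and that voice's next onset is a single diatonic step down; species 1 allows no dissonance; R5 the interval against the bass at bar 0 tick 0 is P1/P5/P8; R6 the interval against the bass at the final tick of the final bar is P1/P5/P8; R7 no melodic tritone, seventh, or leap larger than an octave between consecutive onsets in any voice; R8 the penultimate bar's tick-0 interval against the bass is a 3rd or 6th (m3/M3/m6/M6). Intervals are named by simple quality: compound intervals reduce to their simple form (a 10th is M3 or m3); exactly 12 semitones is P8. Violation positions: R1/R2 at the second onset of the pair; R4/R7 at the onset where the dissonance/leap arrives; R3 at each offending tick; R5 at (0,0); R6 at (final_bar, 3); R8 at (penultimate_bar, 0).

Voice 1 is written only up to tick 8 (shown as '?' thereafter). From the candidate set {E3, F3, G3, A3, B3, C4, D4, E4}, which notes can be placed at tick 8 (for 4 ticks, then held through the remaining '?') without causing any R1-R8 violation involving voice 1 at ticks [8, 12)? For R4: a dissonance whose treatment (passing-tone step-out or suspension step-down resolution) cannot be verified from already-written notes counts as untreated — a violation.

{C4, G3}

E3: violates R1
F3: violates R4
G3: legal
A3: violates R2,R4
B3: violates R2,R7
C4: legal
D4: violates R4
E4: violates R2,R7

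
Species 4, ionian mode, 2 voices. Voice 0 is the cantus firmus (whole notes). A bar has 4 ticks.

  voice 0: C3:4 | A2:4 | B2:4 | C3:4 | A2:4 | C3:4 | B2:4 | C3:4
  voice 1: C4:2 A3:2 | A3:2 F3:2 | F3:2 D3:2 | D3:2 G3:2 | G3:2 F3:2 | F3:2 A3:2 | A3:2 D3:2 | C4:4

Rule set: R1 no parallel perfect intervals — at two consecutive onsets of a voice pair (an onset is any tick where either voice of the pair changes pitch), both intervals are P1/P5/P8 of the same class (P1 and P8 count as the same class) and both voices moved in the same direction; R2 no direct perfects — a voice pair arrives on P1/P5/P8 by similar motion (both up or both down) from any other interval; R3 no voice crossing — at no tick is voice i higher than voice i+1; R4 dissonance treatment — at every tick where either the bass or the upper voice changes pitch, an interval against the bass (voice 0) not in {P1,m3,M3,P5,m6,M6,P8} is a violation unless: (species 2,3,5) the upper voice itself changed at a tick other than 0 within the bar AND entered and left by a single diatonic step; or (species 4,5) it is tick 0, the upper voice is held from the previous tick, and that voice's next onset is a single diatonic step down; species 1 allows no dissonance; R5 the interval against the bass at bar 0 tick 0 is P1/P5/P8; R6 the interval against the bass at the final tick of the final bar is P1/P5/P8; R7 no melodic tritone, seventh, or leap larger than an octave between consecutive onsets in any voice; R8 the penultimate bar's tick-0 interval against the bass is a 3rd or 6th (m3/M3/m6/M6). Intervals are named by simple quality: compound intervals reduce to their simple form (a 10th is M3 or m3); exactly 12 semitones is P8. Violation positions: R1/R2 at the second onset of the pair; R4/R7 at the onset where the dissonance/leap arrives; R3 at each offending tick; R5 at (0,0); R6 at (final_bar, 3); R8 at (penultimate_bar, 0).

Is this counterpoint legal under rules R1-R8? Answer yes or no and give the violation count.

No (7 violations)

bar 0: v0=C3 v1=C4 (P8)
bar 1: v0=A2 v1=A3 (P8)
bar 2: v0=B2 v1=F3 (TT)
bar 3: v0=C3 v1=D3 (M2)
bar 4: v0=A2 v1=G3 (m7)
bar 5: v0=C3 v1=F3 (P4)
bar 6: v0=B2 v1=A3 (m7)
bar 7: v0=C3 v1=C4 (P8)
  R4 @ bar2.0: B2/F3 TT untreated
  R4 @ bar3.0: C3/D3 M2 untreated
  R4 @ bar5.0: C3/F3 P4 untreated
  R4 @ bar6.0: B2/A3 m7 untreated
  R8 @ bar6.0: penult m7 not 3rd/6th
  R2 @ bar7.0: B2/D3 m3 -> C3/C4 P8 similar
  R7 @ bar7.0: D3->C4 leap 10st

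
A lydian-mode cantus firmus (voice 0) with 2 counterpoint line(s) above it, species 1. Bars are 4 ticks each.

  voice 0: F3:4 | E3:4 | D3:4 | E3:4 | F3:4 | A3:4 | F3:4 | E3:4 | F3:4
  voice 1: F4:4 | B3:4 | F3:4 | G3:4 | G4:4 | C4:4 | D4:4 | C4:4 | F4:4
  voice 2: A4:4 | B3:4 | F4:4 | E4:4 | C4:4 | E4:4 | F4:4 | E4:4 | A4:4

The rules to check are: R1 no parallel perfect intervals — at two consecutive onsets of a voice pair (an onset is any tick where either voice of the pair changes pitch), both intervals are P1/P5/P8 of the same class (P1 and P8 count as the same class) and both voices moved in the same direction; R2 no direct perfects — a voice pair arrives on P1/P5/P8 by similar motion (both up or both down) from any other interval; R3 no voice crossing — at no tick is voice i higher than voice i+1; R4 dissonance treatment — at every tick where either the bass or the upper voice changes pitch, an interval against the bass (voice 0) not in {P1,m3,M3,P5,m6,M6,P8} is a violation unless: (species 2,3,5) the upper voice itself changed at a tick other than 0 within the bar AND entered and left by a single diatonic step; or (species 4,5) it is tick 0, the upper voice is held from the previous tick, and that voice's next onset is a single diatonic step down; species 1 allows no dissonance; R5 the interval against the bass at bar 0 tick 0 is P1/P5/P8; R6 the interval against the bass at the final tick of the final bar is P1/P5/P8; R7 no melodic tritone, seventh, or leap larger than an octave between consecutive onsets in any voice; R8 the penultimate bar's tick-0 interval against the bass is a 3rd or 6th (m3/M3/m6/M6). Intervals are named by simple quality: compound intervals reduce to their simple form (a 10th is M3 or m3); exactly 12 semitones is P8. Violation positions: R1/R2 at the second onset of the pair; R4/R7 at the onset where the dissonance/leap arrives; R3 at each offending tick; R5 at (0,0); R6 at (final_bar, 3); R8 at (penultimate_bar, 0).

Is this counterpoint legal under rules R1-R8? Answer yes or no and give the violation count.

No (18 violations)

bar 0: v0=F3 v1=F4 v2=A4 (M3)
bar 1: v0=E3 v1=B3 v2=B3 (P5)
bar 2: v0=D3 v1=F3 v2=F4 (m3)
bar 3: v0=E3 v1=G3 v2=E4 (P8)
bar 4: v0=F3 v1=G4 v2=C4 (P5)
bar 5: v0=A3 v1=C4 v2=E4 (P5)
bar 6: v0=F3 v1=D4 v2=F4 (P8)
bar 7: v0=E3 v1=C4 v2=E4 (P8)
bar 8: v0=F3 v1=F4 v2=A4 (M3)
  R5 @ bar0.0: opens on M3
  R2 @ bar1.0: F3/F4 P8 -> E3/B3 P5 similar
  R2 @ bar1.0: F3/A4 M3 -> E3/B3 P5 similar
  R2 @ bar1.0: F4/A4 M3 -> B3/B3 P1 similar
  R7 @ bar1.0: F4->B3 leap 6st
  R7 @ bar1.0: A4->B3 leap 10st
  R7 @ bar2.0: B3->F3 leap 6st
  R7 @ bar2.0: B3->F4 leap 6st
  R3 @ bar4.0: G4 above C4
  R4 @ bar4.0: F3/G4 M2 untreated
  R3 @ bar4.1: G4 above C4
  R3 @ bar4.2: G4 above C4
  R3 @ bar4.3: G4 above C4
  R1 @ bar5.0: F3/C4 P5 -> A3/E4 P5 similar
  R1 @ bar7.0: F3/F4 P8 -> E3/E4 P8 similar
  R8 @ bar7.0: penult P8 not 3rd/6th
  R2 @ bar8.0: E3/C4 m6 -> F3/F4 P8 similar
  R6 @ bar8.3: closes on M3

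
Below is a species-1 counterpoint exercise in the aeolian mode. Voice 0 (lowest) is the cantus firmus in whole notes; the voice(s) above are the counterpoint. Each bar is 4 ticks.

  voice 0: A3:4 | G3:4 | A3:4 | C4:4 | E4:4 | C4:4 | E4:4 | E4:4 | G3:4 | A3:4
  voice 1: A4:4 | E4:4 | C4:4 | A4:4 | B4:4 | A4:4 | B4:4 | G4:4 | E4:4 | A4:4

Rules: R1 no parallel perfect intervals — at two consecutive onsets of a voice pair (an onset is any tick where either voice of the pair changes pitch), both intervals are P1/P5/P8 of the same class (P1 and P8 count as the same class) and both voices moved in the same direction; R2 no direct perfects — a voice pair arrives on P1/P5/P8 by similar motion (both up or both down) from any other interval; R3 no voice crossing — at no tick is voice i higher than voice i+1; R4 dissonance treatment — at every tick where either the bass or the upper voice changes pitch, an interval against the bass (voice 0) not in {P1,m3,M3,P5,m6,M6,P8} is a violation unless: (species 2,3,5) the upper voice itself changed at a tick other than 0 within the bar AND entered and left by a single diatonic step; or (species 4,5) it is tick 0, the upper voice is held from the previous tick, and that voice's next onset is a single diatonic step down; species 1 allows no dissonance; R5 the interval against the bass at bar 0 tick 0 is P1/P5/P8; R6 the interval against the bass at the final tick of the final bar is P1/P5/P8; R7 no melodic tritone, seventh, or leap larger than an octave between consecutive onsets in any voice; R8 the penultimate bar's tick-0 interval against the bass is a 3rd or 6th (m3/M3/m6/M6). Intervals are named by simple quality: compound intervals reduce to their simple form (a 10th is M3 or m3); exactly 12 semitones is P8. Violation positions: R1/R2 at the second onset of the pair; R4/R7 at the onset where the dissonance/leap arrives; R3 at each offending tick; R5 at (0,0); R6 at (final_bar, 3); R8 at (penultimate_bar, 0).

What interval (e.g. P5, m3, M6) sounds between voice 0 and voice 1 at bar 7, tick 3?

voice 0=E4 voice 1=G4 -> m3

m3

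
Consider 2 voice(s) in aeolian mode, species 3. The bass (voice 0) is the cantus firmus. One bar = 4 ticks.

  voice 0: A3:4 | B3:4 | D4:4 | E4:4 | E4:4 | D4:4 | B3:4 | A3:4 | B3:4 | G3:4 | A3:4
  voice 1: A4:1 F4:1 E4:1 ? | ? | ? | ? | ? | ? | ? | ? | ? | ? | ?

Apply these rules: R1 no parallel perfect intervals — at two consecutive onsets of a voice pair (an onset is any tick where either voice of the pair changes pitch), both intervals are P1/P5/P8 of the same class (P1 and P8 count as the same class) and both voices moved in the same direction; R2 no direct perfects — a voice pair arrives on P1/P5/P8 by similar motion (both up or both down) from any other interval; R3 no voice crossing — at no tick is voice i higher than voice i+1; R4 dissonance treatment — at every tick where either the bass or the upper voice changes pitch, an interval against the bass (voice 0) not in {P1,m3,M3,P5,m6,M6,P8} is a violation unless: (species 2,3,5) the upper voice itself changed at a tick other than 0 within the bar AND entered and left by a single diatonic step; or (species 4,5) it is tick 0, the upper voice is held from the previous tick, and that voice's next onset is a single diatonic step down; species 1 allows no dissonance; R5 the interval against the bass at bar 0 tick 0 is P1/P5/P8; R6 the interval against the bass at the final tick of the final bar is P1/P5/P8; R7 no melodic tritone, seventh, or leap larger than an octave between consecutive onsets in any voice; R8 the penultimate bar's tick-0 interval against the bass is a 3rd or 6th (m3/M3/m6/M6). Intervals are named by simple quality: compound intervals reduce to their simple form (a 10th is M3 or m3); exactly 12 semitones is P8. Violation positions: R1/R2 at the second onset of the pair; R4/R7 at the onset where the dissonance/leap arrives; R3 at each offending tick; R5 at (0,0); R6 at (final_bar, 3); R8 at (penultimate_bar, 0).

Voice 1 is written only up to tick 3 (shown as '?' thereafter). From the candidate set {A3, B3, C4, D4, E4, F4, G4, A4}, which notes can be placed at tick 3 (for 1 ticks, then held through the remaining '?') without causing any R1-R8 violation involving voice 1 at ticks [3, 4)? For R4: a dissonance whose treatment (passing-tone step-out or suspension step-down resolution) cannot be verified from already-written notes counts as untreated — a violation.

A3: legal
B3: violates R4
C4: legal
D4: violates R4
E4: legal
F4: legal
G4: violates R4
A4: legal

{A3, A4, C4, E4, F4}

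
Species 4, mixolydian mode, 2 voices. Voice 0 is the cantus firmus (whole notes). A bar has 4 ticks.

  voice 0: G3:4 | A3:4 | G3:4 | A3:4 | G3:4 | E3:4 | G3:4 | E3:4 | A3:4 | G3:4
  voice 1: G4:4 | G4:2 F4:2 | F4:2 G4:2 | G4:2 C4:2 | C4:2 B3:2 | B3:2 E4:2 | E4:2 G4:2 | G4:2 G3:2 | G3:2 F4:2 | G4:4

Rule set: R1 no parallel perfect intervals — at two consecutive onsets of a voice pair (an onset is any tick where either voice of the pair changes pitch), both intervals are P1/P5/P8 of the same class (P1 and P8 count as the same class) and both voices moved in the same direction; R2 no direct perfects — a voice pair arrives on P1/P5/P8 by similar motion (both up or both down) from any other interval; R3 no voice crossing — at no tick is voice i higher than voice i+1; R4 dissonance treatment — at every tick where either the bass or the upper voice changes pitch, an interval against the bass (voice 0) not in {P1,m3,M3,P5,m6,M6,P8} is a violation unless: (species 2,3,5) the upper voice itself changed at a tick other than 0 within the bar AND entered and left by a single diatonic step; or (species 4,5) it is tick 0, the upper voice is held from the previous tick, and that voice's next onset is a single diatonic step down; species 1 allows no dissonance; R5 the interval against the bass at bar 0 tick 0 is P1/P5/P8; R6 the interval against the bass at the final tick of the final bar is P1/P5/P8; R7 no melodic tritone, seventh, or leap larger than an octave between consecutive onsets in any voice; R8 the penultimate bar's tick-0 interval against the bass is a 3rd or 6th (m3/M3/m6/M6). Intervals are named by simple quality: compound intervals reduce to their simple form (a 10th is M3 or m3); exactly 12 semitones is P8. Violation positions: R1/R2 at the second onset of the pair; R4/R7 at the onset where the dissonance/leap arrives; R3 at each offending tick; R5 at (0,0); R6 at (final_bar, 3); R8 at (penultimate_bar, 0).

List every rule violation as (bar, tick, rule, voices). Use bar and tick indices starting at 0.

(2, 0, R4, (0, 1))
(3, 0, R4, (0, 1))
(8, 0, R3, (0, 1))
(8, 0, R4, (0, 1))
(8, 0, R8, (0, 1))
(8, 1, R3, (0, 1))
(8, 2, R7, (1,))

bar 0: v0=G3 v1=G4 downbeat P8
bar 1: v0=A3 v1=G4 downbeat m7
bar 2: v0=G3 v1=F4 downbeat m7
bar 3: v0=A3 v1=G4 downbeat m7
bar 4: v0=G3 v1=C4 downbeat P4
bar 5: v0=E3 v1=B3 downbeat P5
bar 6: v0=G3 v1=E4 downbeat M6
bar 7: v0=E3 v1=G4 downbeat m3
bar 8: v0=A3 v1=G3 downbeat M2
bar 9: v0=G3 v1=G4 downbeat P8
  -> R4 @ bar 2 tick 0 v(0, 1): G3/F4 m7 untreated
  -> R4 @ bar 3 tick 0 v(0, 1): A3/G4 m7 untreated
  -> R3 @ bar 8 tick 0 v(0, 1): A3 above G3
  -> R4 @ bar 8 tick 0 v(0, 1): A3/G3 M2 untreated
  -> R8 @ bar 8 tick 0 v(0, 1): penult M2 not 3rd/6th
  -> R3 @ bar 8 tick 1 v(0, 1): A3 above G3
  -> R7 @ bar 8 tick 2 v(1,): G3->F4 leap 10st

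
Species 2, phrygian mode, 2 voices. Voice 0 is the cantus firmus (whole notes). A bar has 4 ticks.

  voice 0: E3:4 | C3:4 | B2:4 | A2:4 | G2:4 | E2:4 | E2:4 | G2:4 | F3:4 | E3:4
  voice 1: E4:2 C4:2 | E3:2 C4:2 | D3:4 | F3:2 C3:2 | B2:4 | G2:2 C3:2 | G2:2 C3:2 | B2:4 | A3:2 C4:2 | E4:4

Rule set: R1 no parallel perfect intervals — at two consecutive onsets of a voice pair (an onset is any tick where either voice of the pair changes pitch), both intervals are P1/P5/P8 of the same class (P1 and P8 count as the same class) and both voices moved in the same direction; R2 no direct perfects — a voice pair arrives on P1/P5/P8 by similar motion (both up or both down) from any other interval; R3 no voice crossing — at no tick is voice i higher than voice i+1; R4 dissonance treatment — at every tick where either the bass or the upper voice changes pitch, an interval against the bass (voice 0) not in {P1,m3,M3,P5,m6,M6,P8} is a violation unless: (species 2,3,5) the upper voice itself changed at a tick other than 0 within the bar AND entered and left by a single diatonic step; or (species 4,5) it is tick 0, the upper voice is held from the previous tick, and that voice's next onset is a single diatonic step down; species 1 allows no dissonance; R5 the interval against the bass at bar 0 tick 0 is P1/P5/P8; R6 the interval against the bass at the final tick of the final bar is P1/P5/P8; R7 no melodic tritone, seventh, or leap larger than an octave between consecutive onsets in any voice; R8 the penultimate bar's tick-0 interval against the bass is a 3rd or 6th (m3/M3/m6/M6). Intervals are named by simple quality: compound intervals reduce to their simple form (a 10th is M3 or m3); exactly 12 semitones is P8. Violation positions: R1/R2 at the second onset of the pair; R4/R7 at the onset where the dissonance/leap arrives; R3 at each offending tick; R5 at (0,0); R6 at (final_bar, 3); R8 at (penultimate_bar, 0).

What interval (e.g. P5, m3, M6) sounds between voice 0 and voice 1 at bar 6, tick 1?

m3

voice 0=E2 voice 1=G2 -> m3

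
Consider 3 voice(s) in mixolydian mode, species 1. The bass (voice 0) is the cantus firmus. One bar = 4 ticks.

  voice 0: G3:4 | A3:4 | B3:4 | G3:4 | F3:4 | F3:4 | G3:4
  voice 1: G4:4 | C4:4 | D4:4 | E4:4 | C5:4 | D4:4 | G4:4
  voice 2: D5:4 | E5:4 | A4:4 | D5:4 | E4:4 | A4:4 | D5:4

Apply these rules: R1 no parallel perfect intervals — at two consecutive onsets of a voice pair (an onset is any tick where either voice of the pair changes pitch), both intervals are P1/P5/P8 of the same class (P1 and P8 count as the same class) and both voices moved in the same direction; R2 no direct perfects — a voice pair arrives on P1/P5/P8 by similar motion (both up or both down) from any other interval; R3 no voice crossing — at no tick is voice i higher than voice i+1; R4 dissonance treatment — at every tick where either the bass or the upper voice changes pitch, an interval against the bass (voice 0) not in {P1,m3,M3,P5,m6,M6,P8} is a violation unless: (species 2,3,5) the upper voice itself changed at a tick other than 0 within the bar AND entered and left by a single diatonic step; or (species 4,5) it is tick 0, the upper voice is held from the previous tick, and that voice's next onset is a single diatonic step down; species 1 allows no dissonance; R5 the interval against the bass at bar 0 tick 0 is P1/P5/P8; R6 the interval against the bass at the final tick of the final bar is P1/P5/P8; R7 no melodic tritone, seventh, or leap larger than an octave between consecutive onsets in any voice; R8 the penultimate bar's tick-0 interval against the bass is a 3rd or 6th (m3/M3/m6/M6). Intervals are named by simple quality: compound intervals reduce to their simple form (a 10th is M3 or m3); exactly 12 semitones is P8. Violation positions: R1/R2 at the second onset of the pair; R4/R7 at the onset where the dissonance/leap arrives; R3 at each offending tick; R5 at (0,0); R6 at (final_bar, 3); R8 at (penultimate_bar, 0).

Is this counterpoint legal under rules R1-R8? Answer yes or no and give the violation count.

bar 0: v0=G3 v1=G4 v2=D5 (P5)
bar 1: v0=A3 v1=C4 v2=E5 (P5)
bar 2: v0=B3 v1=D4 v2=A4 (m7)
bar 3: v0=G3 v1=E4 v2=D5 (P5)
bar 4: v0=F3 v1=C5 v2=E4 (M7)
bar 5: v0=F3 v1=D4 v2=A4 (M3)
bar 6: v0=G3 v1=G4 v2=D5 (P5)
  R1 @ bar1.0: G3/D5 P5 -> A3/E5 P5 similar
  R4 @ bar2.0: B3/A4 m7 untreated
  R3 @ bar4.0: C5 above E4
  R4 @ bar4.0: F3/E4 M7 untreated
  R7 @ bar4.0: D5->E4 leap 10st
  R3 @ bar4.1: C5 above E4
  R3 @ bar4.2: C5 above E4
  R3 @ bar4.3: C5 above E4
  R7 @ bar5.0: C5->D4 leap 10st
  R1 @ bar6.0: D4/A4 P5 -> G4/D5 P5 similar
  R2 @ bar6.0: F3/D4 M6 -> G3/G4 P8 similar
  R2 @ bar6.0: F3/A4 M3 -> G3/D5 P5 similar

No (12 violations)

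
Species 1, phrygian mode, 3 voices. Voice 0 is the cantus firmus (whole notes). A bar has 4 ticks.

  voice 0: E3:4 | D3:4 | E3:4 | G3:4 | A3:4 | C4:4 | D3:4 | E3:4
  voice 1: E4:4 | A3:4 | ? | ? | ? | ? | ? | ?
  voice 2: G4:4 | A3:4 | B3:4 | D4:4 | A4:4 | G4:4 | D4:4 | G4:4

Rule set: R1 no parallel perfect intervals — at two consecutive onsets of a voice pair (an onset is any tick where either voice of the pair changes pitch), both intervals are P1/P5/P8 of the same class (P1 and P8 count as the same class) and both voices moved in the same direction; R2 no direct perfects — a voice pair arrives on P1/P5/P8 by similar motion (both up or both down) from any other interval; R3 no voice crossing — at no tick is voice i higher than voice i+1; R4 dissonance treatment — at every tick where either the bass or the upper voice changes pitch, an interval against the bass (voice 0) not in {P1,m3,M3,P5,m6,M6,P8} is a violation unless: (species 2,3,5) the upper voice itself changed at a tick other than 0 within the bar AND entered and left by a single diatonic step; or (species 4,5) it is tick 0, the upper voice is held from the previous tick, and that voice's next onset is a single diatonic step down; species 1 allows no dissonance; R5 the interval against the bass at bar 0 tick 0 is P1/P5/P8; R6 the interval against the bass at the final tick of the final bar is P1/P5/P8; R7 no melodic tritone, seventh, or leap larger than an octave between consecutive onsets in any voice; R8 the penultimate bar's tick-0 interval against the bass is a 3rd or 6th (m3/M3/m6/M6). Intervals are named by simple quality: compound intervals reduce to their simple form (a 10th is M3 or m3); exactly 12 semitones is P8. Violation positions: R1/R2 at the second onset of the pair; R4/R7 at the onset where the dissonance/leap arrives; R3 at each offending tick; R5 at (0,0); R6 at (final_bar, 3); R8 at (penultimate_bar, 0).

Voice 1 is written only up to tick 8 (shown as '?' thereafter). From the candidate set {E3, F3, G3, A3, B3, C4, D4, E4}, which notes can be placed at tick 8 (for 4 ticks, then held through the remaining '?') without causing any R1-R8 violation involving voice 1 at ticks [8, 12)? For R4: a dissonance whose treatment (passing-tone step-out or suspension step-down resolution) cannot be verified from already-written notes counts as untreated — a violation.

{E3, G3}

E3: legal
F3: violates R4
G3: legal
A3: violates R4
B3: violates R1
C4: violates R3
D4: violates R3,R4
E4: violates R2,R3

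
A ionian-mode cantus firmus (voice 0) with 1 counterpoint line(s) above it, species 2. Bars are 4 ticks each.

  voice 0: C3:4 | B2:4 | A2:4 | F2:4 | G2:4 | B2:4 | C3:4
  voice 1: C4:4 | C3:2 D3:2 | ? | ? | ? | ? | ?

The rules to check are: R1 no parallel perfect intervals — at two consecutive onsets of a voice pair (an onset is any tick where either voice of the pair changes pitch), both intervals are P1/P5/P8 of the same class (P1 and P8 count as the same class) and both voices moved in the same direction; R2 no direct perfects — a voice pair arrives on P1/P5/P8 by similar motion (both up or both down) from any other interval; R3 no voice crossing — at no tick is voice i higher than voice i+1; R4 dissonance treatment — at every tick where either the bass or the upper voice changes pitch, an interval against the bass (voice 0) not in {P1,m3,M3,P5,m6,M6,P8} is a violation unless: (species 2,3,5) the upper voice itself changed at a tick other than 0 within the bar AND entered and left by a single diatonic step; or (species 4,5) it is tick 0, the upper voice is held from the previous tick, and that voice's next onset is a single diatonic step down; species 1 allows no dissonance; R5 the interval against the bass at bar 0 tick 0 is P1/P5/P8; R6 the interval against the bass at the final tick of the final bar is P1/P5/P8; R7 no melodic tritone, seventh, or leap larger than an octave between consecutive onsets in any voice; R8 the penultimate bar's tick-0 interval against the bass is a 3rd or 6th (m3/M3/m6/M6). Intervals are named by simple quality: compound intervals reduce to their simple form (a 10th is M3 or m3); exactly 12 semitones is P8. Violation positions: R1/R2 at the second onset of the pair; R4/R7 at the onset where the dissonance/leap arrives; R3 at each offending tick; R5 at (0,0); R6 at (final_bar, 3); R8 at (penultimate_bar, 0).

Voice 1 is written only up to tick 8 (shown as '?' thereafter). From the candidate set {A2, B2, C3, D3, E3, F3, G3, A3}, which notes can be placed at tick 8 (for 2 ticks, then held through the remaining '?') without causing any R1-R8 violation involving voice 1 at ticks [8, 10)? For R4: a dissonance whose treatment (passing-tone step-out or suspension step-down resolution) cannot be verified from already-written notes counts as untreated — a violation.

A2: violates R2
B2: violates R4
C3: legal
D3: violates R4
E3: legal
F3: legal
G3: violates R4
A3: legal

{A3, C3, E3, F3}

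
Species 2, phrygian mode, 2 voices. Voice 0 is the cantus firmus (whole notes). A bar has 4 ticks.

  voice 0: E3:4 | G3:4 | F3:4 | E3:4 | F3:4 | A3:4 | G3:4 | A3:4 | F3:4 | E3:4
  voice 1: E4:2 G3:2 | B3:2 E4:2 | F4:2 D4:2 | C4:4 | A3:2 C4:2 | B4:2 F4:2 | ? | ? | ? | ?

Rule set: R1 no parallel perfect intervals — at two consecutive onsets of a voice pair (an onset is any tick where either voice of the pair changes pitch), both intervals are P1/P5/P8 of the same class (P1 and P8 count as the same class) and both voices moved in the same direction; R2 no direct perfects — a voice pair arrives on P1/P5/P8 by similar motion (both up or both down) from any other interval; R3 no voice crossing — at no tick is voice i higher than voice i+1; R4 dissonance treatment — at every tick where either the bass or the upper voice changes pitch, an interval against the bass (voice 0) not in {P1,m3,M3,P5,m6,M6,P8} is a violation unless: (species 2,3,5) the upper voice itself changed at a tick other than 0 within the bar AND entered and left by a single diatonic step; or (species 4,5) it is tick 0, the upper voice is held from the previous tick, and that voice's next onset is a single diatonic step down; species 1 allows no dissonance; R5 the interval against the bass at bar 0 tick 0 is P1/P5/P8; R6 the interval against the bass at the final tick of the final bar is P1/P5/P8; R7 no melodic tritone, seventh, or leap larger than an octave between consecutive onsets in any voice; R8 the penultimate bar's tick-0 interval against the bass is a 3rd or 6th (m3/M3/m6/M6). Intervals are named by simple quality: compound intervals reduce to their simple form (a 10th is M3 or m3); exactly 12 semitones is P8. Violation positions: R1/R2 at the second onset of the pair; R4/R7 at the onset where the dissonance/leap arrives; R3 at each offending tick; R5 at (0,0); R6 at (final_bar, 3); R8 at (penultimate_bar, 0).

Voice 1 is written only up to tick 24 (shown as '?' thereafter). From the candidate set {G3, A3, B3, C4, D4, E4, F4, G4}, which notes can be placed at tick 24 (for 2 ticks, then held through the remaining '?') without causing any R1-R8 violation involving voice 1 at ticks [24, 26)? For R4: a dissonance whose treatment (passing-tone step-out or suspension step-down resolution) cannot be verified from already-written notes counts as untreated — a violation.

G3: violates R2,R7
A3: violates R4
B3: violates R7
C4: violates R4
D4: violates R2
E4: legal
F4: violates R4
G4: legal

{E4, G4}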